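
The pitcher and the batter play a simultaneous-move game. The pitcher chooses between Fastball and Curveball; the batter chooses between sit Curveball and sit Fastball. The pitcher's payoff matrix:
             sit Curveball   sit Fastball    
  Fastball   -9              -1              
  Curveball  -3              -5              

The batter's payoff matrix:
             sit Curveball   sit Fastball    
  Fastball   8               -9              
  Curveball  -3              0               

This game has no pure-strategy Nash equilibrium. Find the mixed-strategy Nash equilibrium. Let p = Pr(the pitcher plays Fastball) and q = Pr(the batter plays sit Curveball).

p = 3/20, q = 2/5

In a mixed equilibrium the batter is indifferent between sit Curveball and sit Fastball; this condition fixes p.
  the batter's payoff from sit Curveball: p·8 + (1−p)·(-3) = 11p - 3
  the batter's payoff from sit Fastball: p·(-9) + (1−p)·0 = -9p
  11p - 3 = -9p  ⇒  20p = 3  ⇒  p = 3/20.
For the pitcher to be willing to mix, the pitcher must be indifferent between Fastball and Curveball, which pins down the batter's mix.
  the pitcher's payoff from Fastball: q·(-9) + (1−q)·(-1) = -8q - 1
  the pitcher's payoff from Curveball: q·(-3) + (1−q)·(-5) = 2q - 5
  -8q - 1 = 2q - 5  ⇒  -10q = -4  ⇒  q = 2/5.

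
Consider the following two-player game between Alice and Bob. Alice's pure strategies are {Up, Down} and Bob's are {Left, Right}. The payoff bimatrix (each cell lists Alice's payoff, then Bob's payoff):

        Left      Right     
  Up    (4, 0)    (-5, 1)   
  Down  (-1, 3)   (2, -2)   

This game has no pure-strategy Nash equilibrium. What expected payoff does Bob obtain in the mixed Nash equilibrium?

Set Bob's expected payoff from Left equal to that from Right:
  Bob's payoff from Left: p·0 + (1−p)·3 = -3p + 3
  Bob's payoff from Right: p·1 + (1−p)·(-2) = 3p - 2
  -3p + 3 = 3p - 2  ⇒  -6p = -5  ⇒  p = 5/6.
At equilibrium Bob is indifferent across columns, so Bob's payoff equals the payoff from Left: (5/6)·0 + (1/6)·3 = 1/2.

1/2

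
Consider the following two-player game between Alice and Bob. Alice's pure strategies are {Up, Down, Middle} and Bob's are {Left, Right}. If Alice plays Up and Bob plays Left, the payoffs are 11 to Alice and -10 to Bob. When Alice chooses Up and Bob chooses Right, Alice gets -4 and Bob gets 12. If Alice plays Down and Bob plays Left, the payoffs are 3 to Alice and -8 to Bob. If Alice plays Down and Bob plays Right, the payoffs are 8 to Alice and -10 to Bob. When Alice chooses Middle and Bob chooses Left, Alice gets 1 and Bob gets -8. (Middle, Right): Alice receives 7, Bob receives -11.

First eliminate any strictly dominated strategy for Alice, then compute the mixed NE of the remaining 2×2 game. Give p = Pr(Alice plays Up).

Alice's strategy Middle is strictly dominated by Down: 3 > 1 and 8 > 7. Eliminate Middle.
For Bob to be willing to mix, Bob must be indifferent between Left and Right, which pins down Alice's mix.
  Bob's payoff from Left: p·(-10) + (1−p)·(-8) = -2p - 8
  Bob's payoff from Right: p·12 + (1−p)·(-10) = 22p - 10
  -2p - 8 = 22p - 10  ⇒  -24p = -2  ⇒  p = 1/12.

p = 1/12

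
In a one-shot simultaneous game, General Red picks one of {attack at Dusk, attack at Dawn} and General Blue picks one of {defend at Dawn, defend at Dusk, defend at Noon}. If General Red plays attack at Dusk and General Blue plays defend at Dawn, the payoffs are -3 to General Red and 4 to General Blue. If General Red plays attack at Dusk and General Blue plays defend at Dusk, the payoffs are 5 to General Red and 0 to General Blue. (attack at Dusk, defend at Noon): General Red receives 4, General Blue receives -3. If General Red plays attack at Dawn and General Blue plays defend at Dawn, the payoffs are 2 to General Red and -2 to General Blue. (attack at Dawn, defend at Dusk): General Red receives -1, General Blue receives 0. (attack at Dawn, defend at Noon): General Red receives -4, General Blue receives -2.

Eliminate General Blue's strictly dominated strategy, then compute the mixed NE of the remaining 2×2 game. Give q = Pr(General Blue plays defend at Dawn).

General Blue's strategy defend at Noon is strictly dominated by defend at Dusk: 0 > -3 and 0 > -2. Eliminate defend at Noon.
Set General Red's expected payoff from attack at Dusk equal to that from attack at Dawn:
  General Red's payoff to attack at Dusk: q·(-3) + (1−q)·5 = -8q + 5
  General Red's payoff to attack at Dawn: q·2 + (1−q)·(-1) = 3q - 1
  -8q + 5 = 3q - 1  ⇒  -11q = -6  ⇒  q = 6/11.

q = 6/11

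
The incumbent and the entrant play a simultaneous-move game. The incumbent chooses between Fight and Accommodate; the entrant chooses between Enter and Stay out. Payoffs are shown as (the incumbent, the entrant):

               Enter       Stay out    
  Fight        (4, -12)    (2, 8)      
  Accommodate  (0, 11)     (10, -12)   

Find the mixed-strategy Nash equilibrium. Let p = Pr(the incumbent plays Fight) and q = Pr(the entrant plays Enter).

In a mixed equilibrium the entrant is indifferent between Enter and Stay out; this condition fixes p.
  the entrant's payoff to Enter: p·(-12) + (1−p)·11 = -23p + 11
  the entrant's payoff to Stay out: p·8 + (1−p)·(-12) = 20p - 12
  -23p + 11 = 20p - 12  ⇒  -43p = -23  ⇒  p = 23/43.
The entrant's mix must leave the incumbent indifferent between Fight and Accommodate.
  the incumbent's payoff from Fight: q·4 + (1−q)·2 = 2q + 2
  the incumbent's payoff from Accommodate: q·0 + (1−q)·10 = -10q + 10
  2q + 2 = -10q + 10  ⇒  12q = 8  ⇒  q = 2/3.

p = 23/43, q = 2/3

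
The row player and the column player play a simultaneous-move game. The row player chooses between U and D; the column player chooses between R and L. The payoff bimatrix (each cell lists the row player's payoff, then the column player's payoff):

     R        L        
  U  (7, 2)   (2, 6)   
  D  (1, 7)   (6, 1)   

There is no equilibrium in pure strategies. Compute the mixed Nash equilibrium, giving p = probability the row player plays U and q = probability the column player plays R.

Set the column player's expected payoff from R equal to that from L:
  the column player's expected payoff from R: p·2 + (1−p)·7 = -5p + 7
  the column player's expected payoff from L: p·6 + (1−p)·1 = 5p + 1
  -5p + 7 = 5p + 1  ⇒  -10p = -6  ⇒  p = 3/5.
Set the row player's expected payoff from U equal to that from D:
  the row player's expected payoff from U: q·7 + (1−q)·2 = 5q + 2
  the row player's expected payoff from D: q·1 + (1−q)·6 = -5q + 6
  5q + 2 = -5q + 6  ⇒  10q = 4  ⇒  q = 2/5.

p = 3/5, q = 2/5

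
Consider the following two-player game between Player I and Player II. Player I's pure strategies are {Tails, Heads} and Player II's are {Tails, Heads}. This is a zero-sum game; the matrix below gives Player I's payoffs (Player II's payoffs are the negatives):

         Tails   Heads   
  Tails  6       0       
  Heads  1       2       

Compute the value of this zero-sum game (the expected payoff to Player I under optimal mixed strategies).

Player II's mix must leave Player I indifferent between Tails and Heads.
  Player I's expected payoff from Tails: q·6 + (1−q)·0 = 6q
  Player I's expected payoff from Heads: q·1 + (1−q)·2 = -q + 2
  6q = -q + 2  ⇒  7q = 2  ⇒  q = 2/7.
The value is Player I's expected payoff against this mix (using Tails): (2/7)·6 + (5/7)·0 = 12/7.

v = 12/7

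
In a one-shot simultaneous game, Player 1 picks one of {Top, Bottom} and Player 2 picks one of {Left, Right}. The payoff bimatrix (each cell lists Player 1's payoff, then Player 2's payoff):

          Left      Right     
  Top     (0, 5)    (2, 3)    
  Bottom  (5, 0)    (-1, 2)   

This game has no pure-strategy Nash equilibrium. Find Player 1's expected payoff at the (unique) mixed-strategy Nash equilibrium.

5/4

Player 2's mix must leave Player 1 indifferent between Top and Bottom.
  Player 1's expected payoff from Top: q·0 + (1−q)·2 = -2q + 2
  Player 1's expected payoff from Bottom: q·5 + (1−q)·(-1) = 6q - 1
  -2q + 2 = 6q - 1  ⇒  -8q = -3  ⇒  q = 3/8.
At equilibrium Player 1 is indifferent across rows, so Player 1's payoff equals the payoff from Top: (3/8)·0 + (5/8)·2 = 5/4.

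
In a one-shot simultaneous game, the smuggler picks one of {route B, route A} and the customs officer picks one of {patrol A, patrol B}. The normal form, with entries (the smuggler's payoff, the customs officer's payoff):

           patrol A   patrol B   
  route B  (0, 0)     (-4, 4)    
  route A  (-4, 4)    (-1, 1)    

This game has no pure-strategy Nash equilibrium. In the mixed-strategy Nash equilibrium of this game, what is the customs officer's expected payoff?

16/7

The smuggler's mix must leave the customs officer indifferent between patrol A and patrol B.
  the customs officer's payoff from patrol A: p·0 + (1−p)·4 = -4p + 4
  the customs officer's payoff from patrol B: p·4 + (1−p)·1 = 3p + 1
  -4p + 4 = 3p + 1  ⇒  -7p = -3  ⇒  p = 3/7.
At equilibrium the customs officer is indifferent across columns, so the customs officer's payoff equals the payoff from patrol A: (3/7)·0 + (4/7)·4 = 16/7.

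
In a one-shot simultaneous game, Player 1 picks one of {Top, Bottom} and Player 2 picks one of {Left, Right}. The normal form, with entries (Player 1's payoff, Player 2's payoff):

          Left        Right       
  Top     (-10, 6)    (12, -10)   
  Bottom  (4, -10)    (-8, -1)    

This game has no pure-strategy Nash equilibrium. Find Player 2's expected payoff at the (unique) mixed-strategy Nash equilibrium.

In a mixed equilibrium Player 2 is indifferent between Left and Right; this condition fixes p.
  Player 2's expected payoff from Left: p·6 + (1−p)·(-10) = 16p - 10
  Player 2's expected payoff from Right: p·(-10) + (1−p)·(-1) = -9p - 1
  16p - 10 = -9p - 1  ⇒  25p = 9  ⇒  p = 9/25.
At equilibrium Player 2 is indifferent across columns, so Player 2's payoff equals the payoff from Left: (9/25)·6 + (16/25)·(-10) = -106/25.

-106/25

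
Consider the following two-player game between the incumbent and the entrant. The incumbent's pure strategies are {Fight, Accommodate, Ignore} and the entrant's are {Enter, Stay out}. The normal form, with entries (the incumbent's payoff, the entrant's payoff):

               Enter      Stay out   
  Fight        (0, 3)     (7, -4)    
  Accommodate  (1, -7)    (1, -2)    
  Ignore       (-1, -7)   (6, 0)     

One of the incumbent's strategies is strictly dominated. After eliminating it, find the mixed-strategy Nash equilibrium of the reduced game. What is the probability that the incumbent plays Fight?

The incumbent's strategy Ignore is strictly dominated by Fight: 0 > -1 and 7 > 6. Eliminate Ignore.
For the entrant to be willing to mix, the entrant must be indifferent between Enter and Stay out, which pins down the incumbent's mix.
  the entrant's payoff from Enter: p·3 + (1−p)·(-7) = 10p - 7
  the entrant's payoff from Stay out: p·(-4) + (1−p)·(-2) = -2p - 2
  10p - 7 = -2p - 2  ⇒  12p = 5  ⇒  p = 5/12.

p = 5/12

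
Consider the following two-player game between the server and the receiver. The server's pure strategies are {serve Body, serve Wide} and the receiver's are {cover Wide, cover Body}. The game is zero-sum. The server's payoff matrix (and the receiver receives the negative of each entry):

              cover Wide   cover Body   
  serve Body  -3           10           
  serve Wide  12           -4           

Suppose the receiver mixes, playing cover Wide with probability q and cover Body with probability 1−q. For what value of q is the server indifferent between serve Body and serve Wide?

In a mixed equilibrium the server is indifferent between serve Body and serve Wide; this condition fixes q.
  the server's payoff to serve Body: q·(-3) + (1−q)·10 = -13q + 10
  the server's payoff to serve Wide: q·12 + (1−q)·(-4) = 16q - 4
  -13q + 10 = 16q - 4  ⇒  -29q = -14  ⇒  q = 14/29.

q = 14/29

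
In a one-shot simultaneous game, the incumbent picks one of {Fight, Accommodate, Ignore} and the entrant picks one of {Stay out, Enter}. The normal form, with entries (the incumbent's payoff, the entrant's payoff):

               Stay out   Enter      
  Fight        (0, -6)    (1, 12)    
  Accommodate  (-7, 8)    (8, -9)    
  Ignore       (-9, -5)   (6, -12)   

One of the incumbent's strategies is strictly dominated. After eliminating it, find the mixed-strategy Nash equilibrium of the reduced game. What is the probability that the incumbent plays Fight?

p = 17/35

The incumbent's strategy Ignore is strictly dominated by Accommodate: -7 > -9 and 8 > 6. Eliminate Ignore.
The entrant's indifference between Stay out and Enter determines the incumbent's mixing probability p:
  the entrant's expected payoff from Stay out: p·(-6) + (1−p)·8 = -14p + 8
  the entrant's expected payoff from Enter: p·12 + (1−p)·(-9) = 21p - 9
  -14p + 8 = 21p - 9  ⇒  -35p = -17  ⇒  p = 17/35.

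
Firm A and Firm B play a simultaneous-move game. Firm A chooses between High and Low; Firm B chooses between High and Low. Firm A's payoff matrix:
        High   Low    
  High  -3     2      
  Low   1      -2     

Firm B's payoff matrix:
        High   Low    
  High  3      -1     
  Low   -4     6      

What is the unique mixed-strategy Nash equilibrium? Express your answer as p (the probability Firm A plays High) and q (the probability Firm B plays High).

Firm B's indifference between High and Low determines Firm A's mixing probability p:
  Firm B's payoff from High: p·3 + (1−p)·(-4) = 7p - 4
  Firm B's payoff from Low: p·(-1) + (1−p)·6 = -7p + 6
  7p - 4 = -7p + 6  ⇒  14p = 10  ⇒  p = 5/7.
Firm B's mix must leave Firm A indifferent between High and Low.
  Firm A's payoff to High: q·(-3) + (1−q)·2 = -5q + 2
  Firm A's payoff to Low: q·1 + (1−q)·(-2) = 3q - 2
  -5q + 2 = 3q - 2  ⇒  -8q = -4  ⇒  q = 1/2.

p = 5/7, q = 1/2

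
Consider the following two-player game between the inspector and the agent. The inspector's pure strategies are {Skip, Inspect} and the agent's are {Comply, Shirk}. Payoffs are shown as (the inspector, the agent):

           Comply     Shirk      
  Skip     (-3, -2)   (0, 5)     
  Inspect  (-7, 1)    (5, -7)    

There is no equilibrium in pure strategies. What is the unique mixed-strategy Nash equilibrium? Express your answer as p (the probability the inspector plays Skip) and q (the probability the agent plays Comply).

In a mixed equilibrium the agent is indifferent between Comply and Shirk; this condition fixes p.
  the agent's payoff from Comply: p·(-2) + (1−p)·1 = -3p + 1
  the agent's payoff from Shirk: p·5 + (1−p)·(-7) = 12p - 7
  -3p + 1 = 12p - 7  ⇒  -15p = -8  ⇒  p = 8/15.
In a mixed equilibrium the inspector is indifferent between Skip and Inspect; this condition fixes q.
  the inspector's expected payoff from Skip: q·(-3) + (1−q)·0 = -3q
  the inspector's expected payoff from Inspect: q·(-7) + (1−q)·5 = -12q + 5
  -3q = -12q + 5  ⇒  9q = 5  ⇒  q = 5/9.

p = 8/15, q = 5/9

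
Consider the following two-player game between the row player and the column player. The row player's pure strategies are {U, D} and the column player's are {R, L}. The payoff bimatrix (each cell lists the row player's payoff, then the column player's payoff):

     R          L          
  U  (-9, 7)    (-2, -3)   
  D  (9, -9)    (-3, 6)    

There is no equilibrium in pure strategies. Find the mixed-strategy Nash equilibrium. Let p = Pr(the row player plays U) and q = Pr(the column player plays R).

p = 3/5, q = 1/19

In a mixed equilibrium the column player is indifferent between R and L; this condition fixes p.
  the column player's payoff from R: p·7 + (1−p)·(-9) = 16p - 9
  the column player's payoff from L: p·(-3) + (1−p)·6 = -9p + 6
  16p - 9 = -9p + 6  ⇒  25p = 15  ⇒  p = 3/5.
Set the row player's expected payoff from U equal to that from D:
  the row player's payoff to U: q·(-9) + (1−q)·(-2) = -7q - 2
  the row player's payoff to D: q·9 + (1−q)·(-3) = 12q - 3
  -7q - 2 = 12q - 3  ⇒  -19q = -1  ⇒  q = 1/19.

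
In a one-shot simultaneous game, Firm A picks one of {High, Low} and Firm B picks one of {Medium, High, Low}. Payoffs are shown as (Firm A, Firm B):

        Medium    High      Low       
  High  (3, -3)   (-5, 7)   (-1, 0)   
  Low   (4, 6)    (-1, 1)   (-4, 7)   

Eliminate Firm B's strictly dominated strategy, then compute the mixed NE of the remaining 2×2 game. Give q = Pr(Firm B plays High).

q = 3/7

Firm B's strategy Medium is strictly dominated by Low: 0 > -3 and 7 > 6. Eliminate Medium.
Firm B's mix must leave Firm A indifferent between High and Low.
  Firm A's expected payoff from High: q·(-5) + (1−q)·(-1) = -4q - 1
  Firm A's expected payoff from Low: q·(-1) + (1−q)·(-4) = 3q - 4
  -4q - 1 = 3q - 4  ⇒  -7q = -3  ⇒  q = 3/7.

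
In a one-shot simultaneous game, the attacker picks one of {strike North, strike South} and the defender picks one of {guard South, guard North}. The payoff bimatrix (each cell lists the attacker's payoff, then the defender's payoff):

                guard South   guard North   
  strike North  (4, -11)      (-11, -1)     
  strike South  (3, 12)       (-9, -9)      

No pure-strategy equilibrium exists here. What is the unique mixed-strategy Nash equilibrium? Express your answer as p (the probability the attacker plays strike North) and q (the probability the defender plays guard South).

For the defender to be willing to mix, the defender must be indifferent between guard South and guard North, which pins down the attacker's mix.
  the defender's expected payoff from guard South: p·(-11) + (1−p)·12 = -23p + 12
  the defender's expected payoff from guard North: p·(-1) + (1−p)·(-9) = 8p - 9
  -23p + 12 = 8p - 9  ⇒  -31p = -21  ⇒  p = 21/31.
The defender's mix must leave the attacker indifferent between strike North and strike South.
  the attacker's payoff to strike North: q·4 + (1−q)·(-11) = 15q - 11
  the attacker's payoff to strike South: q·3 + (1−q)·(-9) = 12q - 9
  15q - 11 = 12q - 9  ⇒  3q = 2  ⇒  q = 2/3.

p = 21/31, q = 2/3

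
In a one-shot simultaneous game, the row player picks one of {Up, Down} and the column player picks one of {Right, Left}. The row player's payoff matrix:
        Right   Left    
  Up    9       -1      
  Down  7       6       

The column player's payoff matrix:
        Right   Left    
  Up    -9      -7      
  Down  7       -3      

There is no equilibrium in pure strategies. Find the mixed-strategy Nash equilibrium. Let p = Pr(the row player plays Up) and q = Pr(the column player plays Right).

p = 5/6, q = 7/9

The column player's indifference between Right and Left determines the row player's mixing probability p:
  the column player's expected payoff from Right: p·(-9) + (1−p)·7 = -16p + 7
  the column player's expected payoff from Left: p·(-7) + (1−p)·(-3) = -4p - 3
  -16p + 7 = -4p - 3  ⇒  -12p = -10  ⇒  p = 5/6.
In a mixed equilibrium the row player is indifferent between Up and Down; this condition fixes q.
  the row player's expected payoff from Up: q·9 + (1−q)·(-1) = 10q - 1
  the row player's expected payoff from Down: q·7 + (1−q)·6 = q + 6
  10q - 1 = q + 6  ⇒  9q = 7  ⇒  q = 7/9.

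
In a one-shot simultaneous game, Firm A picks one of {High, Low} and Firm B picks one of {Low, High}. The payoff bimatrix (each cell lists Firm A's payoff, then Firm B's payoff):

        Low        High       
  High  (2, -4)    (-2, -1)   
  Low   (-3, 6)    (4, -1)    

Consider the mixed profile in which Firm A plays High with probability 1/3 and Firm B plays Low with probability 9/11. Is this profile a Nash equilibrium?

Given Firm A's mix p = 1/3, Firm B's payoff from Low is 8/3 but from High is -1. Firm B strictly prefers Low, so Firm B would not mix.
So the proposed profile is not a Nash equilibrium.

No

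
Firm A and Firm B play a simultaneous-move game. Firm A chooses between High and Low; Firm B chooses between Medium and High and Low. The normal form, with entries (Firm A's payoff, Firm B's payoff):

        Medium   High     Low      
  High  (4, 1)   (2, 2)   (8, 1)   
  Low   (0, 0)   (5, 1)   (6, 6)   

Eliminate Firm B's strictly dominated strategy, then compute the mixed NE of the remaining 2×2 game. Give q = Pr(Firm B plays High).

q = 2/5

Firm B's strategy Medium is strictly dominated by High: 2 > 1 and 1 > 0. Eliminate Medium.
In a mixed equilibrium Firm A is indifferent between High and Low; this condition fixes q.
  Firm A's payoff to High: q·2 + (1−q)·8 = -6q + 8
  Firm A's payoff to Low: q·5 + (1−q)·6 = -q + 6
  -6q + 8 = -q + 6  ⇒  -5q = -2  ⇒  q = 2/5.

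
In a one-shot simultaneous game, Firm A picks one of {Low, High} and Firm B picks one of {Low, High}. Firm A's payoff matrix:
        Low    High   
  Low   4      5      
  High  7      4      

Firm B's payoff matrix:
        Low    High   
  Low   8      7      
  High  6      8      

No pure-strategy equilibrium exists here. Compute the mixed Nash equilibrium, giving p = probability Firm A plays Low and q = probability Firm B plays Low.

p = 2/3, q = 1/4

For Firm B to be willing to mix, Firm B must be indifferent between Low and High, which pins down Firm A's mix.
  Firm B's payoff from Low: p·8 + (1−p)·6 = 2p + 6
  Firm B's payoff from High: p·7 + (1−p)·8 = -p + 8
  2p + 6 = -p + 8  ⇒  3p = 2  ⇒  p = 2/3.
Firm B's mix must leave Firm A indifferent between Low and High.
  Firm A's payoff from Low: q·4 + (1−q)·5 = -q + 5
  Firm A's payoff from High: q·7 + (1−q)·4 = 3q + 4
  -q + 5 = 3q + 4  ⇒  -4q = -1  ⇒  q = 1/4.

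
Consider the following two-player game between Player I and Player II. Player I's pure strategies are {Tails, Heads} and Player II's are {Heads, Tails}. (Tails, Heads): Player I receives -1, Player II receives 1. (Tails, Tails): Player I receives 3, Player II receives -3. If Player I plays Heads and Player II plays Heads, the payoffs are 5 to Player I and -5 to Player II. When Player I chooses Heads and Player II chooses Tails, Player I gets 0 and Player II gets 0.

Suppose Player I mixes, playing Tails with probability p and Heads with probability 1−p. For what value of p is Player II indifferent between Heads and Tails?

p = 5/9

Player I's mix must leave Player II indifferent between Heads and Tails.
  Player II's expected payoff from Heads: p·1 + (1−p)·(-5) = 6p - 5
  Player II's expected payoff from Tails: p·(-3) + (1−p)·0 = -3p
  6p - 5 = -3p  ⇒  9p = 5  ⇒  p = 5/9.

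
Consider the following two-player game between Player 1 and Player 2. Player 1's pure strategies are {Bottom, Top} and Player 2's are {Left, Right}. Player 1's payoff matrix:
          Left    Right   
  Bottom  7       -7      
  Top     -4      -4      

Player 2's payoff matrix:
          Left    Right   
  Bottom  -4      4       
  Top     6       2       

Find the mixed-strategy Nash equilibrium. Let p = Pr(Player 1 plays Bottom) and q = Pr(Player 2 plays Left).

Set Player 2's expected payoff from Left equal to that from Right:
  Player 2's payoff to Left: p·(-4) + (1−p)·6 = -10p + 6
  Player 2's payoff to Right: p·4 + (1−p)·2 = 2p + 2
  -10p + 6 = 2p + 2  ⇒  -12p = -4  ⇒  p = 1/3.
Set Player 1's expected payoff from Bottom equal to that from Top:
  Player 1's payoff to Bottom: q·7 + (1−q)·(-7) = 14q - 7
  Player 1's payoff to Top: q·(-4) + (1−q)·(-4) = -4
  14q - 7 = -4  ⇒  14q = 3  ⇒  q = 3/14.

p = 1/3, q = 3/14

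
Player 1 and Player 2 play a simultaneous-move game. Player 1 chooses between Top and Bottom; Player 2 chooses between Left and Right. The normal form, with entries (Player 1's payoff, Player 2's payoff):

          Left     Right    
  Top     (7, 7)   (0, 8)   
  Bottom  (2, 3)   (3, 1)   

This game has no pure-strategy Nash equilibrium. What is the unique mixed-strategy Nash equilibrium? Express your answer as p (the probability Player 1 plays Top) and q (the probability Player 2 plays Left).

p = 2/3, q = 3/8

Player 1's mix must leave Player 2 indifferent between Left and Right.
  Player 2's payoff from Left: p·7 + (1−p)·3 = 4p + 3
  Player 2's payoff from Right: p·8 + (1−p)·1 = 7p + 1
  4p + 3 = 7p + 1  ⇒  -3p = -2  ⇒  p = 2/3.
Player 1's indifference between Top and Bottom determines Player 2's mixing probability q:
  Player 1's expected payoff from Top: q·7 + (1−q)·0 = 7q
  Player 1's expected payoff from Bottom: q·2 + (1−q)·3 = -q + 3
  7q = -q + 3  ⇒  8q = 3  ⇒  q = 3/8.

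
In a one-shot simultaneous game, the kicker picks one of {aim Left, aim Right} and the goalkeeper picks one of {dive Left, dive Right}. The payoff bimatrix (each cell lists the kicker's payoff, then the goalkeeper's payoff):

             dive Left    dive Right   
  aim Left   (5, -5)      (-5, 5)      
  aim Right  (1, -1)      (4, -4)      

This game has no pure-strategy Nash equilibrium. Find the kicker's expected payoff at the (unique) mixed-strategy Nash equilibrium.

In a mixed equilibrium the kicker is indifferent between aim Left and aim Right; this condition fixes q.
  the kicker's expected payoff from aim Left: q·5 + (1−q)·(-5) = 10q - 5
  the kicker's expected payoff from aim Right: q·1 + (1−q)·4 = -3q + 4
  10q - 5 = -3q + 4  ⇒  13q = 9  ⇒  q = 9/13.
At equilibrium the kicker is indifferent across rows, so the kicker's payoff equals the payoff from aim Left: (9/13)·5 + (4/13)·(-5) = 25/13.

25/13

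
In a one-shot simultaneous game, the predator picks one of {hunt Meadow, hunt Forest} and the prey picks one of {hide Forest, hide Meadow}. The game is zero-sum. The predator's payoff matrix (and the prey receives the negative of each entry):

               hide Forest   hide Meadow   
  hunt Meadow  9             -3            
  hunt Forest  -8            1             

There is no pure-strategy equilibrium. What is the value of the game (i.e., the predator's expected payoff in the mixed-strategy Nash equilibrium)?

v = -5/7

Set the predator's expected payoff from hunt Meadow equal to that from hunt Forest:
  the predator's expected payoff from hunt Meadow: q·9 + (1−q)·(-3) = 12q - 3
  the predator's expected payoff from hunt Forest: q·(-8) + (1−q)·1 = -9q + 1
  12q - 3 = -9q + 1  ⇒  21q = 4  ⇒  q = 4/21.
The value is the predator's expected payoff against this mix (using hunt Meadow): (4/21)·9 + (17/21)·(-3) = -5/7.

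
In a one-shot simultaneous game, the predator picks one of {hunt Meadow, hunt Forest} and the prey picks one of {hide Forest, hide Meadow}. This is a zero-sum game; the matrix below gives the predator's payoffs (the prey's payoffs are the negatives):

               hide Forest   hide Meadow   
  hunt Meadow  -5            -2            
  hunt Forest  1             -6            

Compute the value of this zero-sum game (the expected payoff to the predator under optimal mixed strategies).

v = -16/5

The predator's indifference between hunt Meadow and hunt Forest determines the prey's mixing probability q:
  the predator's expected payoff from hunt Meadow: q·(-5) + (1−q)·(-2) = -3q - 2
  the predator's expected payoff from hunt Forest: q·1 + (1−q)·(-6) = 7q - 6
  -3q - 2 = 7q - 6  ⇒  -10q = -4  ⇒  q = 2/5.
The value is the predator's expected payoff against this mix (using hunt Meadow): (2/5)·(-5) + (3/5)·(-2) = -16/5.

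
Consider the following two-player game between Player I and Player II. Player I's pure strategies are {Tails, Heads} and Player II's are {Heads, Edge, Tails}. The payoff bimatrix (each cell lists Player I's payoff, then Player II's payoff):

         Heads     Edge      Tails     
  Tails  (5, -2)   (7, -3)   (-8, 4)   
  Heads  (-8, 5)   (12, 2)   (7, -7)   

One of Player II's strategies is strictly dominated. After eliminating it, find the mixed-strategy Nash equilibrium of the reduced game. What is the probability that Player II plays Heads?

q = 15/28

Player II's strategy Edge is strictly dominated by Heads: -2 > -3 and 5 > 2. Eliminate Edge.
In a mixed equilibrium Player I is indifferent between Tails and Heads; this condition fixes q.
  Player I's payoff to Tails: q·5 + (1−q)·(-8) = 13q - 8
  Player I's payoff to Heads: q·(-8) + (1−q)·7 = -15q + 7
  13q - 8 = -15q + 7  ⇒  28q = 15  ⇒  q = 15/28.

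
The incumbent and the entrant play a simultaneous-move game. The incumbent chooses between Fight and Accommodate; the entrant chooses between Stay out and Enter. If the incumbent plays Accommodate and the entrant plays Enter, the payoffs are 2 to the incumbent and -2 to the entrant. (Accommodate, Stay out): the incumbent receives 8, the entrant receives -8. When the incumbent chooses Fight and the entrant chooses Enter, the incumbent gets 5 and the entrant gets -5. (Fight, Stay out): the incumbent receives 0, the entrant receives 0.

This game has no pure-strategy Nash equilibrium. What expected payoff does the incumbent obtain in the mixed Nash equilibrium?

40/11

Set the incumbent's expected payoff from Fight equal to that from Accommodate:
  the incumbent's payoff from Fight: q·0 + (1−q)·5 = -5q + 5
  the incumbent's payoff from Accommodate: q·8 + (1−q)·2 = 6q + 2
  -5q + 5 = 6q + 2  ⇒  -11q = -3  ⇒  q = 3/11.
At equilibrium the incumbent is indifferent across rows, so the incumbent's payoff equals the payoff from Fight: (3/11)·0 + (8/11)·5 = 40/11.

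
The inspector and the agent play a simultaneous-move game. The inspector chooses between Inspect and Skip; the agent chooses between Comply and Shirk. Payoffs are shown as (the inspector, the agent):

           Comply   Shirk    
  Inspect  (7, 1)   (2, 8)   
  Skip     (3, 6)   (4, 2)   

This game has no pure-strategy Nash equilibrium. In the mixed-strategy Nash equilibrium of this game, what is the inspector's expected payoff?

11/3

For the inspector to be willing to mix, the inspector must be indifferent between Inspect and Skip, which pins down the agent's mix.
  the inspector's payoff from Inspect: q·7 + (1−q)·2 = 5q + 2
  the inspector's payoff from Skip: q·3 + (1−q)·4 = -q + 4
  5q + 2 = -q + 4  ⇒  6q = 2  ⇒  q = 1/3.
At equilibrium the inspector is indifferent across rows, so the inspector's payoff equals the payoff from Inspect: (1/3)·7 + (2/3)·2 = 11/3.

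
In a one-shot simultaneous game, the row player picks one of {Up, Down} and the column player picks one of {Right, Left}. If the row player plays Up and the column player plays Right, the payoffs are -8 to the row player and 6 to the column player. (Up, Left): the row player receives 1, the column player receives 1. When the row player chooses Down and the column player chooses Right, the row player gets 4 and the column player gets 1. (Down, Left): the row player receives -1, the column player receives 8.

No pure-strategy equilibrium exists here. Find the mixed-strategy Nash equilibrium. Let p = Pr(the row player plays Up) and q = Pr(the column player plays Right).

Set the column player's expected payoff from Right equal to that from Left:
  the column player's payoff from Right: p·6 + (1−p)·1 = 5p + 1
  the column player's payoff from Left: p·1 + (1−p)·8 = -7p + 8
  5p + 1 = -7p + 8  ⇒  12p = 7  ⇒  p = 7/12.
The column player's mix must leave the row player indifferent between Up and Down.
  the row player's payoff to Up: q·(-8) + (1−q)·1 = -9q + 1
  the row player's payoff to Down: q·4 + (1−q)·(-1) = 5q - 1
  -9q + 1 = 5q - 1  ⇒  -14q = -2  ⇒  q = 1/7.

p = 7/12, q = 1/7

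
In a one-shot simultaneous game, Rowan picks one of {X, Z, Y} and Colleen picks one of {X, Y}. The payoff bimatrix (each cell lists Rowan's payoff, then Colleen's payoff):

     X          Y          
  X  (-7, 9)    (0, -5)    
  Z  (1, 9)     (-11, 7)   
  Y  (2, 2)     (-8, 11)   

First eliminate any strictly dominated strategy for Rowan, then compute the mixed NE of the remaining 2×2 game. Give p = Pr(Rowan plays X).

Rowan's strategy Z is strictly dominated by Y: 2 > 1 and -8 > -11. Eliminate Z.
Colleen's indifference between X and Y determines Rowan's mixing probability p:
  Colleen's payoff from X: p·9 + (1−p)·2 = 7p + 2
  Colleen's payoff from Y: p·(-5) + (1−p)·11 = -16p + 11
  7p + 2 = -16p + 11  ⇒  23p = 9  ⇒  p = 9/23.

p = 9/23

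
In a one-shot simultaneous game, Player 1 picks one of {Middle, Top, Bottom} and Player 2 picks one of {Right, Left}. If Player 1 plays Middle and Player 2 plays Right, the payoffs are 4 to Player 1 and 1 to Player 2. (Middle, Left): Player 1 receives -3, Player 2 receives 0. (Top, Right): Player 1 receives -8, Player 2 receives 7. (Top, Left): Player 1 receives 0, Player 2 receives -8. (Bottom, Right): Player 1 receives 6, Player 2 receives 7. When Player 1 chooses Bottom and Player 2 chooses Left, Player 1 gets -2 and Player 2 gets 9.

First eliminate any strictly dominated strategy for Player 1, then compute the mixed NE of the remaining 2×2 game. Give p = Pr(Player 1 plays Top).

p = 2/17

Player 1's strategy Middle is strictly dominated by Bottom: 6 > 4 and -2 > -3. Eliminate Middle.
Set Player 2's expected payoff from Right equal to that from Left:
  Player 2's expected payoff from Right: p·7 + (1−p)·7 = 7
  Player 2's expected payoff from Left: p·(-8) + (1−p)·9 = -17p + 9
  7 = -17p + 9  ⇒  17p = 2  ⇒  p = 2/17.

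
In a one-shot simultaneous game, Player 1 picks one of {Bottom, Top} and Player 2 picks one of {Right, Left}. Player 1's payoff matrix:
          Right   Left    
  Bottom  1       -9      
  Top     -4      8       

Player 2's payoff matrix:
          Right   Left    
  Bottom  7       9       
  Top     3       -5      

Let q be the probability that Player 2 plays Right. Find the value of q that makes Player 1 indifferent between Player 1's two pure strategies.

For Player 1 to be willing to mix, Player 1 must be indifferent between Bottom and Top, which pins down Player 2's mix.
  Player 1's payoff to Bottom: q·1 + (1−q)·(-9) = 10q - 9
  Player 1's payoff to Top: q·(-4) + (1−q)·8 = -12q + 8
  10q - 9 = -12q + 8  ⇒  22q = 17  ⇒  q = 17/22.

q = 17/22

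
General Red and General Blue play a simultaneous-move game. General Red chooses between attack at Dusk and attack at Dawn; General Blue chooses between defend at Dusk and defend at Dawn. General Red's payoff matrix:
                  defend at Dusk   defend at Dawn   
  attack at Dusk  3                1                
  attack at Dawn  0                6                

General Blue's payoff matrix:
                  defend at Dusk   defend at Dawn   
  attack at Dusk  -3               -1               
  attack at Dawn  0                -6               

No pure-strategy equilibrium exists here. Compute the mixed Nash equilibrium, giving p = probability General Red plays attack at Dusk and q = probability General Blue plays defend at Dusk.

In a mixed equilibrium General Blue is indifferent between defend at Dusk and defend at Dawn; this condition fixes p.
  General Blue's payoff to defend at Dusk: p·(-3) + (1−p)·0 = -3p
  General Blue's payoff to defend at Dawn: p·(-1) + (1−p)·(-6) = 5p - 6
  -3p = 5p - 6  ⇒  -8p = -6  ⇒  p = 3/4.
For General Red to be willing to mix, General Red must be indifferent between attack at Dusk and attack at Dawn, which pins down General Blue's mix.
  General Red's payoff to attack at Dusk: q·3 + (1−q)·1 = 2q + 1
  General Red's payoff to attack at Dawn: q·0 + (1−q)·6 = -6q + 6
  2q + 1 = -6q + 6  ⇒  8q = 5  ⇒  q = 5/8.

p = 3/4, q = 5/8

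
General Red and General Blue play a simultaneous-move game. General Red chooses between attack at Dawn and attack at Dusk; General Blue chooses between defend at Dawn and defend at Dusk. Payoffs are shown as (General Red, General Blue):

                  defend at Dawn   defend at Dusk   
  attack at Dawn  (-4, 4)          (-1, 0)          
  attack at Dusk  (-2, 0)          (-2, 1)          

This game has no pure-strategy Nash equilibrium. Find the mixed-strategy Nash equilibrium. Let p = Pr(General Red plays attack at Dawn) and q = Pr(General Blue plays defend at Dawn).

p = 1/5, q = 1/3

General Red's mix must leave General Blue indifferent between defend at Dawn and defend at Dusk.
  General Blue's payoff to defend at Dawn: p·4 + (1−p)·0 = 4p
  General Blue's payoff to defend at Dusk: p·0 + (1−p)·1 = -p + 1
  4p = -p + 1  ⇒  5p = 1  ⇒  p = 1/5.
General Red's indifference between attack at Dawn and attack at Dusk determines General Blue's mixing probability q:
  General Red's payoff from attack at Dawn: q·(-4) + (1−q)·(-1) = -3q - 1
  General Red's payoff from attack at Dusk: q·(-2) + (1−q)·(-2) = -2
  -3q - 1 = -2  ⇒  -3q = -1  ⇒  q = 1/3.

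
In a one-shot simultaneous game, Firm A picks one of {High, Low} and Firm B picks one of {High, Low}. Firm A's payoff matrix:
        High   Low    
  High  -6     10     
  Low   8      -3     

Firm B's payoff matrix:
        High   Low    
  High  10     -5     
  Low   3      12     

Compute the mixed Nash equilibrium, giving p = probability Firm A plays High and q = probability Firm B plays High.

p = 3/8, q = 13/27

For Firm B to be willing to mix, Firm B must be indifferent between High and Low, which pins down Firm A's mix.
  Firm B's payoff to High: p·10 + (1−p)·3 = 7p + 3
  Firm B's payoff to Low: p·(-5) + (1−p)·12 = -17p + 12
  7p + 3 = -17p + 12  ⇒  24p = 9  ⇒  p = 3/8.
Firm A's indifference between High and Low determines Firm B's mixing probability q:
  Firm A's expected payoff from High: q·(-6) + (1−q)·10 = -16q + 10
  Firm A's expected payoff from Low: q·8 + (1−q)·(-3) = 11q - 3
  -16q + 10 = 11q - 3  ⇒  -27q = -13  ⇒  q = 13/27.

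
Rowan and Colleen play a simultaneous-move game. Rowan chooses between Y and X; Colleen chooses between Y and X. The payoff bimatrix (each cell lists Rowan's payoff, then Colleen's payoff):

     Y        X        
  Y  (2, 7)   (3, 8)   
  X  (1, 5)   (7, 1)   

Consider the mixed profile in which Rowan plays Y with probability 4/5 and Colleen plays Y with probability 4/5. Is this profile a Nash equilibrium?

Check Colleen's indifference given Rowan's mix p = 4/5:
  payoff from Y = 33/5; payoff from X = 33/5 — equal.
Check Rowan's indifference given Colleen's mix q = 4/5:
  payoff from Y = 11/5; payoff from X = 11/5 — equal.
Both players are indifferent, so neither can profitably deviate.

Yes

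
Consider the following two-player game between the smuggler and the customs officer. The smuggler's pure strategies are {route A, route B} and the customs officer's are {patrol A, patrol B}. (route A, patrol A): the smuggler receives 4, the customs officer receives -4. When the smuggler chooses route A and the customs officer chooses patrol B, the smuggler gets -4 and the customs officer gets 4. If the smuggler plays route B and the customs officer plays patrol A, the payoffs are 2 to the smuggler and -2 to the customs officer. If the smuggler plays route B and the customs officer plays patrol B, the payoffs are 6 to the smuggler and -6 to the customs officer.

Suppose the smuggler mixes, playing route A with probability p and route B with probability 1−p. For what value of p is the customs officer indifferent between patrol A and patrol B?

For the customs officer to be willing to mix, the customs officer must be indifferent between patrol A and patrol B, which pins down the smuggler's mix.
  the customs officer's payoff to patrol A: p·(-4) + (1−p)·(-2) = -2p - 2
  the customs officer's payoff to patrol B: p·4 + (1−p)·(-6) = 10p - 6
  -2p - 2 = 10p - 6  ⇒  -12p = -4  ⇒  p = 1/3.

p = 1/3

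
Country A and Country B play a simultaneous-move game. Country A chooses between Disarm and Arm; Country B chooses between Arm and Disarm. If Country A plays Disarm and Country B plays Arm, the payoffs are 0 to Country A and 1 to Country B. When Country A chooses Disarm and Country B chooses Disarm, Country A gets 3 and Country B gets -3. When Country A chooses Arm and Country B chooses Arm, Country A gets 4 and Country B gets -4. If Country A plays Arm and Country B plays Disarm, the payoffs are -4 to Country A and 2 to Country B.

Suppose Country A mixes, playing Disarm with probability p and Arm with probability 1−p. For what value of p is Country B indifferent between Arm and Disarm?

Set Country B's expected payoff from Arm equal to that from Disarm:
  Country B's expected payoff from Arm: p·1 + (1−p)·(-4) = 5p - 4
  Country B's expected payoff from Disarm: p·(-3) + (1−p)·2 = -5p + 2
  5p - 4 = -5p + 2  ⇒  10p = 6  ⇒  p = 3/5.

p = 3/5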